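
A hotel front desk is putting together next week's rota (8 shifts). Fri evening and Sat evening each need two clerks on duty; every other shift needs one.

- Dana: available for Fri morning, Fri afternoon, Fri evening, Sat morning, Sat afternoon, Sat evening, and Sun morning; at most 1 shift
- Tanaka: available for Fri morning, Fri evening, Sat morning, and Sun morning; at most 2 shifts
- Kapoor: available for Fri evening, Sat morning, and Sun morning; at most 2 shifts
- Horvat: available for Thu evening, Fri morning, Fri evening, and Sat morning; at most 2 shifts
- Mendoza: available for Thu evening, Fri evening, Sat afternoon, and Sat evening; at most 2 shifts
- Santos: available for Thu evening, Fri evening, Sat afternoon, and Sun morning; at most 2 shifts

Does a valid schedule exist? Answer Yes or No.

No

Total capacity is 11 and 10 slots are needed, so capacity alone doesn't rule it out.
Shifts {Fri afternoon, Sat evening} need 3 worker-slots in total, but the clerks available for any of those shifts (Dana and Mendoza) can supply at most 2 among them. So no valid schedule exists.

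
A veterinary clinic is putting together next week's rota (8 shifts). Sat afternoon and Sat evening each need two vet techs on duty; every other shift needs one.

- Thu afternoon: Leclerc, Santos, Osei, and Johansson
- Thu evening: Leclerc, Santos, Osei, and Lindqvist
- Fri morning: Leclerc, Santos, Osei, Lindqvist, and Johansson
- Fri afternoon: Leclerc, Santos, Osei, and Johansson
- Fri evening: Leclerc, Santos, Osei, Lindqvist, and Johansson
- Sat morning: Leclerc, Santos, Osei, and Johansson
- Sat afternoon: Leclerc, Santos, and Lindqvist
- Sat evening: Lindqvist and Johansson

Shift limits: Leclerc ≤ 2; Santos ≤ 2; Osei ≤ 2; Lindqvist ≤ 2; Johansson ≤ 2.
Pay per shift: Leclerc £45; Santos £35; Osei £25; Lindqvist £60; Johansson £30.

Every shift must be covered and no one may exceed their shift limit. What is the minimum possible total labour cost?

Sat evening can only be covered by Lindqvist and Johansson, so that assignment is forced.
Picking the cheapest available vet tech for each shift independently would cost £320, but that ignores the shift limits.
An optimal schedule: Thu afternoon→Leclerc, Thu evening→Santos, Fri morning→Lindqvist, Fri afternoon→Osei, Fri evening→Johansson, Sat morning→Osei, Sat afternoon→Leclerc+Santos, Sat evening→Lindqvist+Johansson.
Total: 45 + 35 + 60 + 25 + 30 + 25 + 45 + 35 + 60 + 30 = £390.

£390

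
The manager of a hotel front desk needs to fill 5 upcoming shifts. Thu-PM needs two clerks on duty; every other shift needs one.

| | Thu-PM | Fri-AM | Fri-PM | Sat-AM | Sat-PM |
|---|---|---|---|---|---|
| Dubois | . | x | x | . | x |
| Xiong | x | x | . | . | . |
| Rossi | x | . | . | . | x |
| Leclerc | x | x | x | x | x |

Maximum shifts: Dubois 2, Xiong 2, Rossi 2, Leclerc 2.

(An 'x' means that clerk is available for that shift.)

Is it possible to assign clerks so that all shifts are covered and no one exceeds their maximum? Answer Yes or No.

Yes

Sat-AM can only be covered by Leclerc, so that assignment is forced.
One valid schedule: Thu-PM→Xiong+Rossi, Fri-AM→Dubois, Fri-PM→Dubois, Sat-AM→Leclerc, Sat-PM→Rossi.
Loads: Dubois 2/2, Xiong 1/2, Rossi 2/2, Leclerc 1/2 — all within limits.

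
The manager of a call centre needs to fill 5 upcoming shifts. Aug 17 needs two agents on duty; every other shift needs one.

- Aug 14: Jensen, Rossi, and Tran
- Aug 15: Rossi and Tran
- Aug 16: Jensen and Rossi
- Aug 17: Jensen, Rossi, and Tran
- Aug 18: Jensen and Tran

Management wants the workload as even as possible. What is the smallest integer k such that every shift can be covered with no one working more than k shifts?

With 3 agents and 6 worker-slots to fill, someone must work at least ⌈6/3⌉ = 2 shifts, so k ≥ 2.
k = 2 works: Aug 14→Tran, Aug 15→Rossi, Aug 16→Jensen, Aug 17→Rossi+Tran, Aug 18→Jensen.
Loads: Jensen 2, Rossi 2, Tran 2 — all ≤ 2.

2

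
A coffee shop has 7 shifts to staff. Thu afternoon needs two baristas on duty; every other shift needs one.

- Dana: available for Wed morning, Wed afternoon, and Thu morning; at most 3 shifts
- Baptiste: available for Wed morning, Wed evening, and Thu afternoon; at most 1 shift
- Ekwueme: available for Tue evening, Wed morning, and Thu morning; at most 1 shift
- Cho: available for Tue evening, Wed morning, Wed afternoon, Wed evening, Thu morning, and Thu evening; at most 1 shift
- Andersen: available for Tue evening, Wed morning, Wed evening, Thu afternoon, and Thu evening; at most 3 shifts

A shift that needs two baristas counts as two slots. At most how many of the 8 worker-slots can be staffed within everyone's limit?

8

Total capacity across all baristas is 3+1+1+1+3 = 9, and 8 slots are needed, so at most 8 can be filled.
An assignment achieving 8: Tue evening→Ekwueme, Wed morning→Dana, Wed afternoon→Dana, Wed evening→Andersen, Thu morning→Dana, Thu afternoon→Baptiste+Andersen, Thu evening→Cho.
Loads: Dana 3/3, Baptiste 1/1, Ekwueme 1/1, Cho 1/1, Andersen 2/3.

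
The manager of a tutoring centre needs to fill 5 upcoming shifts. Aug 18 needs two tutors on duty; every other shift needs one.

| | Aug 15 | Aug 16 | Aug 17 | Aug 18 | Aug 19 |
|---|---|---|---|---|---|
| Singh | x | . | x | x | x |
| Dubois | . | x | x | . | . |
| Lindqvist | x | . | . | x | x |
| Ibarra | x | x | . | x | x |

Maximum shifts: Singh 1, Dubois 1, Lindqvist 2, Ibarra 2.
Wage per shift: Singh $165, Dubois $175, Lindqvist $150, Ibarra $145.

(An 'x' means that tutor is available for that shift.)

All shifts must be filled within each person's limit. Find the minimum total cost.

Picking the cheapest available tutor for each shift independently would cost $895, but that ignores the shift limits.
An optimal schedule: Aug 15→Lindqvist, Aug 16→Dubois, Aug 17→Singh, Aug 18→Lindqvist+Ibarra, Aug 19→Ibarra.
Total: 150 + 175 + 165 + 150 + 145 + 145 = $930.

$930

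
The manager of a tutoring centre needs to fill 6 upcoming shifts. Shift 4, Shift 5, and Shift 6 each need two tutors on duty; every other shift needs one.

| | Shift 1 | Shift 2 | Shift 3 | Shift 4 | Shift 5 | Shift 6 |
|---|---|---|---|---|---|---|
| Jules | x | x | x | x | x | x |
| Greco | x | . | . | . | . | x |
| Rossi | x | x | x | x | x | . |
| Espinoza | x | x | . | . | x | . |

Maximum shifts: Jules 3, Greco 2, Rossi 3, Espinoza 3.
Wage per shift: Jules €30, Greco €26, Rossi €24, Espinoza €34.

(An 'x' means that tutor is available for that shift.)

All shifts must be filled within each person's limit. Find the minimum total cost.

€248

Shift 4 can only be covered by Jules and Rossi, so that assignment is forced.
Shift 6 can only be covered by Jules and Greco, so that assignment is forced.
Picking the cheapest available tutor for each shift independently would cost €236, but that ignores the shift limits.
An optimal schedule: Shift 1→Greco, Shift 2→Rossi, Shift 3→Jules, Shift 4→Jules+Rossi, Shift 5→Rossi+Espinoza, Shift 6→Jules+Greco.
Total: 26 + 24 + 30 + 30 + 24 + 24 + 34 + 30 + 26 = €248.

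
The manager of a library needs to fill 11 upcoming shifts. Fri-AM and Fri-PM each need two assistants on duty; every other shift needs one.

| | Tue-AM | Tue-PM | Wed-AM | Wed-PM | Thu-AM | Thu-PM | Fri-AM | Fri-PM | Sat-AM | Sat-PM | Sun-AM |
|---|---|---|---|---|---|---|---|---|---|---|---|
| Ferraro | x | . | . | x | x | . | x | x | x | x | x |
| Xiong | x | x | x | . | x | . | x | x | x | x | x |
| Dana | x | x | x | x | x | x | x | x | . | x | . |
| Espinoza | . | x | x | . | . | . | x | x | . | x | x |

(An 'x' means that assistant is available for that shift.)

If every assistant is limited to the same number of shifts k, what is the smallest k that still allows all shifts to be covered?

With 4 assistants and 13 worker-slots to fill, someone must work at least ⌈13/4⌉ = 4 shifts, so k ≥ 4.
k = 4 works: Tue-AM→Ferraro, Tue-PM→Xiong, Wed-AM→Xiong, Wed-PM→Ferraro, Thu-AM→Ferraro, Thu-PM→Dana, Fri-AM→Dana+Espinoza, Fri-PM→Dana+Espinoza, Sat-AM→Ferraro, Sat-PM→Xiong, Sun-AM→Xiong.
Loads: Ferraro 4, Xiong 4, Dana 3, Espinoza 2 — all ≤ 4.

4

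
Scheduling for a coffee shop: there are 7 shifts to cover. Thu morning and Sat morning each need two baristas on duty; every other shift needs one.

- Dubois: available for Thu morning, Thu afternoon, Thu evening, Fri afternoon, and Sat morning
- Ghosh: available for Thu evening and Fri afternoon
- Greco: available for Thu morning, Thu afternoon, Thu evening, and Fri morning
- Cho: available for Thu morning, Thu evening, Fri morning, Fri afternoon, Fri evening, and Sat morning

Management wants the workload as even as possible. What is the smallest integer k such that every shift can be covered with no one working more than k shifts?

3

With 4 baristas and 9 worker-slots to fill, someone must work at least ⌈9/4⌉ = 3 shifts, so k ≥ 3.
k = 3 works: Thu morning→Dubois+Greco, Thu afternoon→Dubois, Thu evening→Ghosh, Fri morning→Greco, Fri afternoon→Ghosh, Fri evening→Cho, Sat morning→Dubois+Cho.
Loads: Dubois 3, Ghosh 2, Greco 2, Cho 2 — all ≤ 3.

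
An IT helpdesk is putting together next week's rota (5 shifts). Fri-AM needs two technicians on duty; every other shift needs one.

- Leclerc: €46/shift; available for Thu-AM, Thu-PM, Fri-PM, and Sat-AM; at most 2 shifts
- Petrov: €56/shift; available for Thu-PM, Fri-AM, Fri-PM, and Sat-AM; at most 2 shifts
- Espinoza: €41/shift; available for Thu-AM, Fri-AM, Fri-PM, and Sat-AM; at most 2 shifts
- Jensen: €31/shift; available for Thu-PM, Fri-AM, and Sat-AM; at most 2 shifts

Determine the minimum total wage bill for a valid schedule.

Picking the cheapest available technician for each shift independently would cost €216, but that ignores the shift limits.
An optimal schedule: Thu-AM→Espinoza, Thu-PM→Jensen, Fri-AM→Jensen+Espinoza, Fri-PM→Leclerc, Sat-AM→Leclerc.
Total: 41 + 31 + 31 + 41 + 46 + 46 = €236.

€236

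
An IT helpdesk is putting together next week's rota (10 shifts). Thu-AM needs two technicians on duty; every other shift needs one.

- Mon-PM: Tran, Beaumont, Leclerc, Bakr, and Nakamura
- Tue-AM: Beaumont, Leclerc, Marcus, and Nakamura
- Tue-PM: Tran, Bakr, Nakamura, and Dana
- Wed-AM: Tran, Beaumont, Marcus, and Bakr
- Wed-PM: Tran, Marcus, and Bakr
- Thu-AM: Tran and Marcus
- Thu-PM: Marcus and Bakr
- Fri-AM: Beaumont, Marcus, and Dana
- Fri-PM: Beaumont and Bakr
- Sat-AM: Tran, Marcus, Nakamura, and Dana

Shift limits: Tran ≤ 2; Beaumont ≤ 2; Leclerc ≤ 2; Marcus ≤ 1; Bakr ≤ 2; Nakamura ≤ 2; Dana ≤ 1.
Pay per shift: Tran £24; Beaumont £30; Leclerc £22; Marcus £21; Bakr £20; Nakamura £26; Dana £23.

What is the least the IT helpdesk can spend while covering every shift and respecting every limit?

£258

Thu-AM can only be covered by Tran and Marcus, so that assignment is forced.
Picking the cheapest available technician for each shift independently would cost £228, but that ignores the shift limits.
An optimal schedule: Mon-PM→Leclerc, Tue-AM→Leclerc, Tue-PM→Nakamura, Wed-AM→Beaumont, Wed-PM→Tran, Thu-AM→Marcus+Tran, Thu-PM→Bakr, Fri-AM→Dana, Fri-PM→Bakr, Sat-AM→Nakamura.
Total: 22 + 22 + 26 + 30 + 24 + 21 + 24 + 20 + 23 + 20 + 26 = £258.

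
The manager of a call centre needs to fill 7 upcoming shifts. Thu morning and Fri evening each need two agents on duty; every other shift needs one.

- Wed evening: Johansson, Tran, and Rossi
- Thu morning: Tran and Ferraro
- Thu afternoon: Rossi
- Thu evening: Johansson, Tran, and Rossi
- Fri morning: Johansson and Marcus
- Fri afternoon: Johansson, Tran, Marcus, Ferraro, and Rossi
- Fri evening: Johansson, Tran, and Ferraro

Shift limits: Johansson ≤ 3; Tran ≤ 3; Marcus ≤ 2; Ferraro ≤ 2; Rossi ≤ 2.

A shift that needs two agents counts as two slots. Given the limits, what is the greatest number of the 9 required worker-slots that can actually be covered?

9

Total capacity across all agents is 3+3+2+2+2 = 12, and 9 slots are needed, so at most 9 can be filled.
An assignment achieving 9: Wed evening→Johansson, Thu morning→Tran+Ferraro, Thu afternoon→Rossi, Thu evening→Johansson, Fri morning→Johansson, Fri afternoon→Tran, Fri evening→Tran+Ferraro.
Loads: Johansson 3/3, Tran 3/3, Marcus 0/2, Ferraro 2/2, Rossi 1/2.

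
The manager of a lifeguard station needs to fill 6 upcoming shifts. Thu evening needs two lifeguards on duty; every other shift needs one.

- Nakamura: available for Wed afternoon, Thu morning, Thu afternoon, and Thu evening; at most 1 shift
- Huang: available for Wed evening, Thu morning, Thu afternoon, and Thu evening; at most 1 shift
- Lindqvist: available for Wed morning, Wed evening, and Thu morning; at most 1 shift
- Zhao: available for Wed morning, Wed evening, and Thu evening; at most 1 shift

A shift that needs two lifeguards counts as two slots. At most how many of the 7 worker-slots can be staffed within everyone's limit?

Total capacity across all lifeguards is 1+1+1+1 = 4, and 7 slots are needed, so at most 4 can be filled.
An assignment achieving 4: Wed morning→Lindqvist, Wed afternoon→Nakamura, Wed evening→Zhao, Thu afternoon→Huang.
Loads: Nakamura 1/1, Huang 1/1, Lindqvist 1/1, Zhao 1/1.

4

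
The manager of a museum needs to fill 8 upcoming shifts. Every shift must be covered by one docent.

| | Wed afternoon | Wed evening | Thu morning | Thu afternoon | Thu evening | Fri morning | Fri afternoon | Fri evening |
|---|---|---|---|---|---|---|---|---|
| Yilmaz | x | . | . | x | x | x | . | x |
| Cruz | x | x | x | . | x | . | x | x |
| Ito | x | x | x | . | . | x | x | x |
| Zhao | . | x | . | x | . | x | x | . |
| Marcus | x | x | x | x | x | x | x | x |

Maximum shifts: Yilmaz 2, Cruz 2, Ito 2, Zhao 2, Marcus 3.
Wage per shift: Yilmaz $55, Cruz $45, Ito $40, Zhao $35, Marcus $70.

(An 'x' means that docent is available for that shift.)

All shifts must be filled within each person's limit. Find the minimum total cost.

$350

Picking the cheapest available docent for each shift independently would cost $305, but that ignores the shift limits.
An optimal schedule: Wed afternoon→Ito, Wed evening→Zhao, Thu morning→Ito, Thu afternoon→Zhao, Thu evening→Cruz, Fri morning→Yilmaz, Fri afternoon→Cruz, Fri evening→Yilmaz.
Total: 40 + 35 + 40 + 35 + 45 + 55 + 45 + 55 = $350.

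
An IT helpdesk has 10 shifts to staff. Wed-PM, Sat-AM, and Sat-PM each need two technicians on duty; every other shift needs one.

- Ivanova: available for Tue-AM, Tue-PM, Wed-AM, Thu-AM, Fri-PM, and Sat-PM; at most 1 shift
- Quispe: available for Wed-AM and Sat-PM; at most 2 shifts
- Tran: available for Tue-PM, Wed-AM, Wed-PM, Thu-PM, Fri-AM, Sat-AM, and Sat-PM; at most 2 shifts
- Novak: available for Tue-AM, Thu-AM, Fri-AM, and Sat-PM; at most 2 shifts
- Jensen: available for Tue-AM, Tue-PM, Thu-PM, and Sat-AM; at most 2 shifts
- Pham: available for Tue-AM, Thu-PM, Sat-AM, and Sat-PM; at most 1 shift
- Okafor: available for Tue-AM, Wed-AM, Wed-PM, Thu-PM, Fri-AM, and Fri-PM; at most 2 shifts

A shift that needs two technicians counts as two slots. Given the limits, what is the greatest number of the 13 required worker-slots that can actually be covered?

12

Total capacity across all technicians is 1+2+2+2+2+1+2 = 12, and 13 slots are needed, so at most 12 can be filled.
An assignment achieving 12: Tue-AM→Novak, Tue-PM→Tran, Wed-AM→Quispe, Wed-PM→Tran+Okafor, Thu-AM→Ivanova, Thu-PM→Jensen, Fri-AM→Novak, Fri-PM→Okafor, Sat-AM→Jensen+Pham, Sat-PM→Quispe.
Loads: Ivanova 1/1, Quispe 2/2, Tran 2/2, Novak 2/2, Jensen 2/2, Pham 1/1, Okafor 2/2.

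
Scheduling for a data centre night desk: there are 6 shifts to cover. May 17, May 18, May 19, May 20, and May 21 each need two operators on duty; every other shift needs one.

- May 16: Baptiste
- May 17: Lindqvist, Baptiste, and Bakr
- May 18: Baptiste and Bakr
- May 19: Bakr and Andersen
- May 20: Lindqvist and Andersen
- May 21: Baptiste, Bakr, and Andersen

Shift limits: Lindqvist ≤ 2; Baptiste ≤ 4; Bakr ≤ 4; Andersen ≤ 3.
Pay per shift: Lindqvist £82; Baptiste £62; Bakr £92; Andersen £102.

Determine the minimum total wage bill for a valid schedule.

£892

May 16 can only be covered by Baptiste, so that assignment is forced.
May 18 can only be covered by Baptiste and Bakr, so that assignment is forced.
May 19 can only be covered by Bakr and Andersen, so that assignment is forced.
Picking the cheapest available operator for each shift independently would cost £892, and that bound is achievable.
An optimal schedule: May 16→Baptiste, May 17→Lindqvist+Baptiste, May 18→Baptiste+Bakr, May 19→Bakr+Andersen, May 20→Lindqvist+Andersen, May 21→Baptiste+Bakr.
Total: 62 + 82 + 62 + 62 + 92 + 92 + 102 + 82 + 102 + 62 + 92 = £892.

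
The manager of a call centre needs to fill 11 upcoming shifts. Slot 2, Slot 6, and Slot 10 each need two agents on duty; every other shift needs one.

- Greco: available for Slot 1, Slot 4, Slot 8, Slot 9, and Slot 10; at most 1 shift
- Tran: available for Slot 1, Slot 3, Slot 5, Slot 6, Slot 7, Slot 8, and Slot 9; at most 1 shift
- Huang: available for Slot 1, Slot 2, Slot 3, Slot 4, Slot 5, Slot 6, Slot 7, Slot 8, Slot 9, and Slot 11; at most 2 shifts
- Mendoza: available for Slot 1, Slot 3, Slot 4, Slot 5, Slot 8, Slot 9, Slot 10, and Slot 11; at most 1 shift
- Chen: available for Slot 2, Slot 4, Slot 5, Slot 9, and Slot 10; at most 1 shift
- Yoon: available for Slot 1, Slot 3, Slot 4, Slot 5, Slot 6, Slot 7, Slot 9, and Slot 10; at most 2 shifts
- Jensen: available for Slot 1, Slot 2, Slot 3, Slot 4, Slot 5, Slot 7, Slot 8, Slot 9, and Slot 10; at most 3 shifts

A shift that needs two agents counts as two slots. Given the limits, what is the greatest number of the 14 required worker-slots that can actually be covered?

11

Total capacity across all agents is 1+1+2+1+1+2+3 = 11, and 14 slots are needed, so at most 11 can be filled.
An assignment achieving 11: Slot 1→Jensen, Slot 2→Huang+Chen, Slot 3→Mendoza, Slot 4→Jensen, Slot 6→Tran+Yoon, Slot 7→Yoon, Slot 8→Greco, Slot 10→Jensen, Slot 11→Huang.
Loads: Greco 1/1, Tran 1/1, Huang 2/2, Mendoza 1/1, Chen 1/1, Yoon 2/2, Jensen 3/3.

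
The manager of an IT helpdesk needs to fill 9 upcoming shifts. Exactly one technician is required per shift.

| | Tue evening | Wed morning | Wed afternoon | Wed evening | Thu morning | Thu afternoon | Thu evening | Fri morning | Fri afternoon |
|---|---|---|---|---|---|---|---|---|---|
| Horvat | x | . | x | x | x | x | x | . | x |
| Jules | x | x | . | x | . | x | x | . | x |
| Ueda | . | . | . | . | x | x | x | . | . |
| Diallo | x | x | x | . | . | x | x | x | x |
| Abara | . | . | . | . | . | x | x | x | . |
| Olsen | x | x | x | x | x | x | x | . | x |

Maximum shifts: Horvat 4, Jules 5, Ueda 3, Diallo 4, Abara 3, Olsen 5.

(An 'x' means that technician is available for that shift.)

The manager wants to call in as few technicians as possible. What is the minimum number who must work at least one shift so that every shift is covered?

2

9 slots to fill and no one can take more than 5, so at least ⌈9/5⌉ = 2 technicians are needed.
Diallo and Olsen alone can cover everything: Tue evening→Diallo, Wed morning→Diallo, Wed afternoon→Diallo, Wed evening→Olsen, Thu morning→Olsen, Thu afternoon→Olsen, Thu evening→Olsen, Fri morning→Diallo, Fri afternoon→Olsen.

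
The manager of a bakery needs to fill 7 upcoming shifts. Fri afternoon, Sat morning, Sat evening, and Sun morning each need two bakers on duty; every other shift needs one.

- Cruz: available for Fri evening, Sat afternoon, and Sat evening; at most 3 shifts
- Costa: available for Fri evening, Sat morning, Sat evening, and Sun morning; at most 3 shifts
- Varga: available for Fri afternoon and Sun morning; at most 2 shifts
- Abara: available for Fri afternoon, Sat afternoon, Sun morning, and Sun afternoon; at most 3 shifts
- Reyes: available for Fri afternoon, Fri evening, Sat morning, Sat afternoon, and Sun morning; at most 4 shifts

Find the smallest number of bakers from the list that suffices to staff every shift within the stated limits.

11 slots to fill and no one can take more than 4, so at least ⌈11/4⌉ = 3 bakers are needed.
Any 3 bakers together have capacity at most 4+3+3 = 10 < 11 slots, so 3 can never suffice.
Cruz, Costa, Abara, and Reyes alone can cover everything: Fri afternoon→Abara+Reyes, Fri evening→Cruz, Sat morning→Costa+Reyes, Sat afternoon→Cruz, Sat evening→Cruz+Costa, Sun morning→Costa+Abara, Sun afternoon→Abara.

4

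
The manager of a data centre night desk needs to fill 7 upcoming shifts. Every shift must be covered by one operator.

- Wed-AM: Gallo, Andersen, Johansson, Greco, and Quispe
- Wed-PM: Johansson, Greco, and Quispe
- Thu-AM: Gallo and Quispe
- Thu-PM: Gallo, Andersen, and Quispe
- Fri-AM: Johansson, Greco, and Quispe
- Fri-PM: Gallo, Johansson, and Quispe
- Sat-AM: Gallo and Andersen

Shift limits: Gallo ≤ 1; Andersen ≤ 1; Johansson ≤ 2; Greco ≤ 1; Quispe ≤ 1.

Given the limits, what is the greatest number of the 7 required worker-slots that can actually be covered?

6

Total capacity across all operators is 1+1+2+1+1 = 6, and 7 slots are needed, so at most 6 can be filled.
An assignment achieving 6: Wed-AM→Greco, Wed-PM→Johansson, Thu-AM→Gallo, Thu-PM→Quispe, Fri-AM→Johansson, Sat-AM→Andersen.
Loads: Gallo 1/1, Andersen 1/1, Johansson 2/2, Greco 1/1, Quispe 1/1.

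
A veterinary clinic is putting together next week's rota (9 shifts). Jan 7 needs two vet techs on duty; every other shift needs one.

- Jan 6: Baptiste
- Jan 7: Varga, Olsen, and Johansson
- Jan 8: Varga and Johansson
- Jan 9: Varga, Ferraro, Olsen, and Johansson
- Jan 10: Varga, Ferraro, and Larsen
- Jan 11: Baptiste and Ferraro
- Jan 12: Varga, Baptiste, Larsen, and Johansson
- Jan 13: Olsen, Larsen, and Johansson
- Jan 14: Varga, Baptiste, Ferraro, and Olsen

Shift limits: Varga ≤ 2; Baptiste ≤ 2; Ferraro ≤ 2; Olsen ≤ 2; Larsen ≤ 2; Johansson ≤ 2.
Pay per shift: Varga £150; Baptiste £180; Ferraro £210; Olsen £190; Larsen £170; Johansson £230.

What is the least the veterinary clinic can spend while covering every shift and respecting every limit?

Jan 6 can only be covered by Baptiste, so that assignment is forced.
Picking the cheapest available vet tech for each shift independently would cost £1620, but that ignores the shift limits.
An optimal schedule: Jan 6→Baptiste, Jan 7→Varga+Olsen, Jan 8→Varga, Jan 9→Ferraro, Jan 10→Larsen, Jan 11→Baptiste, Jan 12→Larsen, Jan 13→Olsen, Jan 14→Ferraro.
Total: 180 + 150 + 190 + 150 + 210 + 170 + 180 + 170 + 190 + 210 = £1800.

£1800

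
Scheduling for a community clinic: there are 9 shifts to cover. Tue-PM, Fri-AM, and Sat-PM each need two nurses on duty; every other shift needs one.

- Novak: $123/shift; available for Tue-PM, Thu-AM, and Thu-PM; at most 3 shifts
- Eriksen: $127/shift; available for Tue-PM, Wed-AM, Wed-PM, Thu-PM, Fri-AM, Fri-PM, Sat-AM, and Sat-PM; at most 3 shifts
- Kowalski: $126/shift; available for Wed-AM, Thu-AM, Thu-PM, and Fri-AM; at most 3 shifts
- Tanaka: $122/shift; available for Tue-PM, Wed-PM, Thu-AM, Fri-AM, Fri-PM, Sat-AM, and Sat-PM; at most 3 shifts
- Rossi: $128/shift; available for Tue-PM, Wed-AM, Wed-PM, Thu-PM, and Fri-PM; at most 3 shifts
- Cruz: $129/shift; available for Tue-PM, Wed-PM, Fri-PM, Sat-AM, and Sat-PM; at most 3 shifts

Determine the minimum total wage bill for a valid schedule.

$1496

Picking the cheapest available nurse for each shift independently would cost $1479, but that ignores the shift limits.
An optimal schedule: Tue-PM→Novak+Rossi, Wed-AM→Kowalski, Wed-PM→Eriksen, Thu-AM→Novak, Thu-PM→Novak, Fri-AM→Tanaka+Kowalski, Fri-PM→Eriksen, Sat-AM→Tanaka, Sat-PM→Tanaka+Eriksen.
Total: 123 + 128 + 126 + 127 + 123 + 123 + 122 + 126 + 127 + 122 + 122 + 127 = $1496.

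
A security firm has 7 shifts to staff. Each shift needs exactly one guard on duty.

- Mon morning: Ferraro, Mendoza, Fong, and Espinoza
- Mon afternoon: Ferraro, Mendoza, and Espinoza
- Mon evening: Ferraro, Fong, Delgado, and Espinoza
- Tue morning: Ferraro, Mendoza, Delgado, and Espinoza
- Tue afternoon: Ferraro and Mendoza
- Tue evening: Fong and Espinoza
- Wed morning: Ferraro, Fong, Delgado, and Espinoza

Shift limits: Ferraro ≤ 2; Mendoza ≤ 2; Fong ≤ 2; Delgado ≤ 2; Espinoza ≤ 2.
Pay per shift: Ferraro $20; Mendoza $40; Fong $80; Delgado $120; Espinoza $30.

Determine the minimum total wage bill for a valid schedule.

Picking the cheapest available guard for each shift independently would cost $150, but that ignores the shift limits.
An optimal schedule: Mon morning→Mendoza, Mon afternoon→Ferraro, Mon evening→Espinoza, Tue morning→Mendoza, Tue afternoon→Ferraro, Tue evening→Espinoza, Wed morning→Fong.
Total: 40 + 20 + 30 + 40 + 20 + 30 + 80 = $260.

$260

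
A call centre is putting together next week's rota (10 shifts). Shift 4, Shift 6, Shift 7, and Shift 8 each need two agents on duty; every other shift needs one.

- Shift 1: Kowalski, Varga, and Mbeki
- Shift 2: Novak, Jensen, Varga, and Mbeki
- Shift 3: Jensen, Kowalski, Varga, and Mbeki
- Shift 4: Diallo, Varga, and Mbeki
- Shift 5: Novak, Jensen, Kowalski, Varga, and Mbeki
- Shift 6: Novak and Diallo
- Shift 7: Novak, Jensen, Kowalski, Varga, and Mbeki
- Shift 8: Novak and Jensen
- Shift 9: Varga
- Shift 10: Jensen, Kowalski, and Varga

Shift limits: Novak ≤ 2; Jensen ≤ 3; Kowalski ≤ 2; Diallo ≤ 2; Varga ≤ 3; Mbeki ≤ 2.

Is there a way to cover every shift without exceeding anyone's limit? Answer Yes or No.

Shift 6 can only be covered by Novak and Diallo, so that assignment is forced.
Shift 8 can only be covered by Novak and Jensen, so that assignment is forced.
Shift 9 can only be covered by Varga, so that assignment is forced.
One valid schedule: Shift 1→Kowalski, Shift 2→Jensen, Shift 3→Kowalski, Shift 4→Diallo+Varga, Shift 5→Mbeki, Shift 6→Novak+Diallo, Shift 7→Varga+Mbeki, Shift 8→Novak+Jensen, Shift 9→Varga, Shift 10→Jensen.
Loads: Novak 2/2, Jensen 3/3, Kowalski 2/2, Diallo 2/2, Varga 3/3, Mbeki 2/2 — all within limits.

Yes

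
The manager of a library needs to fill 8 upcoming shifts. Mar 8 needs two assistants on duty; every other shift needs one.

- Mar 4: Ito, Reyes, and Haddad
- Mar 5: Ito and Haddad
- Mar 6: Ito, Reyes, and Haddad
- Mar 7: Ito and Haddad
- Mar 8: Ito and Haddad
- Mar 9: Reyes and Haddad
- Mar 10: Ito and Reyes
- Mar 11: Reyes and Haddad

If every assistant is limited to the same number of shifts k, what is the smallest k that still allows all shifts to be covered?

3

With 3 assistants and 9 worker-slots to fill, someone must work at least ⌈9/3⌉ = 3 shifts, so k ≥ 3.
k = 3 works: Mar 4→Haddad, Mar 5→Ito, Mar 6→Haddad, Mar 7→Ito, Mar 8→Ito+Haddad, Mar 9→Reyes, Mar 10→Reyes, Mar 11→Reyes.
Loads: Ito 3, Reyes 3, Haddad 3 — all ≤ 3.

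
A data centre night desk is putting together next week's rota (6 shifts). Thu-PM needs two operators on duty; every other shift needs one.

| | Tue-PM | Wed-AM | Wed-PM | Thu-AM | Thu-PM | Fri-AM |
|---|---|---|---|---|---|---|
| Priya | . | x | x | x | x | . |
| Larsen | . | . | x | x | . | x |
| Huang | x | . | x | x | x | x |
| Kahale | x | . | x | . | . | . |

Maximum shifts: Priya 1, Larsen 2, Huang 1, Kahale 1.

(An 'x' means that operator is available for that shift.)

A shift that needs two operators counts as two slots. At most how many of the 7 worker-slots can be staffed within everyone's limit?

5

Total capacity across all operators is 1+2+1+1 = 5, and 7 slots are needed, so at most 5 can be filled.
An assignment achieving 5: Tue-PM→Huang, Wed-AM→Priya, Wed-PM→Kahale, Thu-AM→Larsen, Fri-AM→Larsen.
Loads: Priya 1/1, Larsen 2/2, Huang 1/1, Kahale 1/1.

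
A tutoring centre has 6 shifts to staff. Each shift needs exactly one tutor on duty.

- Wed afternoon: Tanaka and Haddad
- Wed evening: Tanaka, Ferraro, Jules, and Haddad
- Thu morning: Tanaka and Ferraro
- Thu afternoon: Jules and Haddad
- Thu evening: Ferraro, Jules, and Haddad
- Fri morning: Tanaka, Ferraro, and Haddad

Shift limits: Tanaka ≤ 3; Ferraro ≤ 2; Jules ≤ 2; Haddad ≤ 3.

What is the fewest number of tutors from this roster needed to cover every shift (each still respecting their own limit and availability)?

6 slots to fill and no one can take more than 3, so at least ⌈6/3⌉ = 2 tutors are needed.
Tanaka and Haddad alone can cover everything: Wed afternoon→Tanaka, Wed evening→Tanaka, Thu morning→Tanaka, Thu afternoon→Haddad, Thu evening→Haddad, Fri morning→Haddad.

2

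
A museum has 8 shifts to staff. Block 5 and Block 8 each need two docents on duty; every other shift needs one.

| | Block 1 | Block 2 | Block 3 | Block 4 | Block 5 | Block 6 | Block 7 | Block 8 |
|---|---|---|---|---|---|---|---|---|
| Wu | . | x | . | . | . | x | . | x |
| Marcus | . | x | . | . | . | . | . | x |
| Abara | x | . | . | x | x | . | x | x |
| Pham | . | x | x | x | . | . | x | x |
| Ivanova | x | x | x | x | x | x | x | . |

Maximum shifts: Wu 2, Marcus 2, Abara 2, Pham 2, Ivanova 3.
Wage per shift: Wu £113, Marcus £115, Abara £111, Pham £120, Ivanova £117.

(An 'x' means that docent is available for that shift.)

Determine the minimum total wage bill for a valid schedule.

£1149

Block 5 can only be covered by Abara and Ivanova, so that assignment is forced.
Picking the cheapest available docent for each shift independently would cost £1128, but that ignores the shift limits.
An optimal schedule: Block 1→Abara, Block 2→Marcus, Block 3→Ivanova, Block 4→Ivanova, Block 5→Abara+Ivanova, Block 6→Wu, Block 7→Pham, Block 8→Wu+Marcus.
Total: 111 + 115 + 117 + 117 + 111 + 117 + 113 + 120 + 113 + 115 = £1149.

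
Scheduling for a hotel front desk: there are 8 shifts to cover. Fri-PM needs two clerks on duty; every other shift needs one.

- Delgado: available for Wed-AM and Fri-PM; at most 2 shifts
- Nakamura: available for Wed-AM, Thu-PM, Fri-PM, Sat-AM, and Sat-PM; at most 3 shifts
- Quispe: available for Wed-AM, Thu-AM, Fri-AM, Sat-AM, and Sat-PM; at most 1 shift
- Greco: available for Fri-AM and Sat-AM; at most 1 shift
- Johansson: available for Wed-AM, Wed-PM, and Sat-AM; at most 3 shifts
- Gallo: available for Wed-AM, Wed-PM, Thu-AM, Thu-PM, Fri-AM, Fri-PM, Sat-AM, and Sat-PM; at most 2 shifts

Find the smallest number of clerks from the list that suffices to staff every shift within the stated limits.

4

9 slots to fill and no one can take more than 3, so at least ⌈9/3⌉ = 3 clerks are needed.
Any 3 clerks together have capacity at most 3+3+2 = 8 < 9 slots, so 3 can never suffice.
Delgado, Nakamura, Johansson, and Gallo alone can cover everything: Wed-AM→Delgado, Wed-PM→Johansson, Thu-AM→Gallo, Thu-PM→Nakamura, Fri-AM→Gallo, Fri-PM→Delgado+Nakamura, Sat-AM→Johansson, Sat-PM→Nakamura.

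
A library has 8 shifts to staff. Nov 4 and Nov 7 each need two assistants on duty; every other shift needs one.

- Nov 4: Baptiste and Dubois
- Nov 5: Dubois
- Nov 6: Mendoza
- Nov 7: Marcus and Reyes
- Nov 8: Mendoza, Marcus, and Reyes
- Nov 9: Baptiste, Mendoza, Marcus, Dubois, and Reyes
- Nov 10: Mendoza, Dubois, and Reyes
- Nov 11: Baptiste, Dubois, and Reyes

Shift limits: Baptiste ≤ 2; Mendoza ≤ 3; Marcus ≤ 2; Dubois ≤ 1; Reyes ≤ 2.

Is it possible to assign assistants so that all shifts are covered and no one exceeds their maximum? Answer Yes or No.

No

Total capacity is 10 and 10 slots are needed, so capacity alone doesn't rule it out.
Shifts {Nov 4, Nov 5} need 3 worker-slots in total, but the assistants available for any of those shifts (Baptiste and Dubois) can supply at most 2 among them. So no valid schedule exists.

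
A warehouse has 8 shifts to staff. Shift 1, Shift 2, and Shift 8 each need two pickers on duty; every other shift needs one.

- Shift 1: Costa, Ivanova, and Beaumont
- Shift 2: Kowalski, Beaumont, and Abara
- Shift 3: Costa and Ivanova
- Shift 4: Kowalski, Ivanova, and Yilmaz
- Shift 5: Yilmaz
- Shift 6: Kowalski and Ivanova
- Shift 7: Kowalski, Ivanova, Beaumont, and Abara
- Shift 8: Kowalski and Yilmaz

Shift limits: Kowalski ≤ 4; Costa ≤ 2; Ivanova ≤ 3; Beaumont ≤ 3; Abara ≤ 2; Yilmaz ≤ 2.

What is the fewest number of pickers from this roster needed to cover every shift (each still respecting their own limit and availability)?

11 slots to fill and no one can take more than 4, so at least ⌈11/4⌉ = 3 pickers are needed.
Any 3 pickers together have capacity at most 4+3+3 = 10 < 11 slots, so 3 can never suffice.
Kowalski, Costa, Beaumont, and Yilmaz alone can cover everything: Shift 1→Costa+Beaumont, Shift 2→Kowalski+Beaumont, Shift 3→Costa, Shift 4→Kowalski, Shift 5→Yilmaz, Shift 6→Kowalski, Shift 7→Beaumont, Shift 8→Kowalski+Yilmaz.

4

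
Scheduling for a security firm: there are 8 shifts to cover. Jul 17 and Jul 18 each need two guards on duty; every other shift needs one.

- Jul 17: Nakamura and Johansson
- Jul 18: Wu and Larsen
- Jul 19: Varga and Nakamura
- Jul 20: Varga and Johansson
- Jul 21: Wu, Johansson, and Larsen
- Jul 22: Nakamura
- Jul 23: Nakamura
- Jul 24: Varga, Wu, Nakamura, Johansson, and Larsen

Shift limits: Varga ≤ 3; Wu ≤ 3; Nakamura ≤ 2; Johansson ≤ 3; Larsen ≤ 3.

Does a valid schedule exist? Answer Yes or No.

Total capacity is 14 and 10 slots are needed, so capacity alone doesn't rule it out.
Shifts {Jul 17, Jul 22, Jul 23} need 4 worker-slots in total, but the guards available for any of those shifts (Nakamura and Johansson) can supply at most 3 among them. So no valid schedule exists.

No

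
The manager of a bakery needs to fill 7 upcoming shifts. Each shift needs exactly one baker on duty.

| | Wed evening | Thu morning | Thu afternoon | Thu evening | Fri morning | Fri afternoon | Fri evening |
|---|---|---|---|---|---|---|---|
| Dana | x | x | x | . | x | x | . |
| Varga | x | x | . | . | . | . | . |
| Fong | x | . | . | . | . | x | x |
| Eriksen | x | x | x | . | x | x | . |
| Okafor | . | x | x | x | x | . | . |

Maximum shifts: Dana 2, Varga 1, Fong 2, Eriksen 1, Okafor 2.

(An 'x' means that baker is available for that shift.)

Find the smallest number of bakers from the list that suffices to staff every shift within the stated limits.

4

7 slots to fill and no one can take more than 2, so at least ⌈7/2⌉ = 4 bakers are needed.
Dana, Varga, Fong, and Okafor alone can cover everything: Wed evening→Varga, Thu morning→Okafor, Thu afternoon→Dana, Thu evening→Okafor, Fri morning→Dana, Fri afternoon→Fong, Fri evening→Fong.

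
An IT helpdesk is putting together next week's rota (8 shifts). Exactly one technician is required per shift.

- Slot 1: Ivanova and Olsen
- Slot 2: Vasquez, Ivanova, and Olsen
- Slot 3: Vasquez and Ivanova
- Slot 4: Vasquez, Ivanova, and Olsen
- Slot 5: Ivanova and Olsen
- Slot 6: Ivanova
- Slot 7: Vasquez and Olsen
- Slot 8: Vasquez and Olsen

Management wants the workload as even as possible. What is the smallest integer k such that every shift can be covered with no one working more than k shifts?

With 3 technicians and 8 worker-slots to fill, someone must work at least ⌈8/3⌉ = 3 shifts, so k ≥ 3.
k = 3 works: Slot 1→Ivanova, Slot 2→Olsen, Slot 3→Vasquez, Slot 4→Olsen, Slot 5→Ivanova, Slot 6→Ivanova, Slot 7→Vasquez, Slot 8→Vasquez.
Loads: Vasquez 3, Ivanova 3, Olsen 2 — all ≤ 3.

3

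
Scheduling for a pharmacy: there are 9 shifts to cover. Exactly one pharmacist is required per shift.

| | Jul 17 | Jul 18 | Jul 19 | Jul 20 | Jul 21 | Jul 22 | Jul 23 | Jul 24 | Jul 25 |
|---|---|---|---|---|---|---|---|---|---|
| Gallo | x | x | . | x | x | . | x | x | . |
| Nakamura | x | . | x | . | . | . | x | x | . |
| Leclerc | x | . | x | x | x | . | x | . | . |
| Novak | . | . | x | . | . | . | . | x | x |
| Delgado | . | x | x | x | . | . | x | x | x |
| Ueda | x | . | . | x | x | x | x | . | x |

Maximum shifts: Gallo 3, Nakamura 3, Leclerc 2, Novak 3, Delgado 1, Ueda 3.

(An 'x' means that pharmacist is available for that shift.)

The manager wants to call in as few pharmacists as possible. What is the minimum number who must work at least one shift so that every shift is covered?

9 slots to fill and no one can take more than 3, so at least ⌈9/3⌉ = 3 pharmacists are needed.
Gallo, Nakamura, and Ueda alone can cover everything: Jul 17→Nakamura, Jul 18→Gallo, Jul 19→Nakamura, Jul 20→Gallo, Jul 21→Gallo, Jul 22→Ueda, Jul 23→Ueda, Jul 24→Nakamura, Jul 25→Ueda.

3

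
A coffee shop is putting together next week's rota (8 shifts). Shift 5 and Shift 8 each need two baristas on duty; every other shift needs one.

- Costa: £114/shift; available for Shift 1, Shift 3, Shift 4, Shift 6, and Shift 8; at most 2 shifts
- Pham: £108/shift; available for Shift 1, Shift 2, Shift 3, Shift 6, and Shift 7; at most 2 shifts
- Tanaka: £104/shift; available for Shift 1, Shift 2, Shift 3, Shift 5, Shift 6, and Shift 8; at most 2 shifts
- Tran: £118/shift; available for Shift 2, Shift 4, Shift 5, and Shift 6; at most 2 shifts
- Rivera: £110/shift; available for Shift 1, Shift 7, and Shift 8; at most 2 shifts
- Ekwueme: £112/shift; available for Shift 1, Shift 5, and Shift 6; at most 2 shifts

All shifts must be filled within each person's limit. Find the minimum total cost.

Picking the cheapest available barista for each shift independently would cost £1068, but that ignores the shift limits.
An optimal schedule: Shift 1→Rivera, Shift 2→Tanaka, Shift 3→Pham, Shift 4→Costa, Shift 5→Tanaka+Ekwueme, Shift 6→Ekwueme, Shift 7→Pham, Shift 8→Rivera+Costa.
Total: 110 + 104 + 108 + 114 + 104 + 112 + 112 + 108 + 110 + 114 = £1096.

£1096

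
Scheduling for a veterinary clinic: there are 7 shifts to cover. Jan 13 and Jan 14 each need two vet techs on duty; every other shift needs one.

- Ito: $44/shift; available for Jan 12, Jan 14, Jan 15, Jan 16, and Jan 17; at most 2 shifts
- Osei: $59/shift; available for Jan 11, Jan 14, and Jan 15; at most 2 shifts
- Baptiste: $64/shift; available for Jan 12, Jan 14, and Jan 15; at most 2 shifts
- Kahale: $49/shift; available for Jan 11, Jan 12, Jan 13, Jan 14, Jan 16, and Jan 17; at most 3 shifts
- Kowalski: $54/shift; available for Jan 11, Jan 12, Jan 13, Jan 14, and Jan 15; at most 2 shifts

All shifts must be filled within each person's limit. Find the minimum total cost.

Jan 13 can only be covered by Kahale and Kowalski, so that assignment is forced.
Picking the cheapest available vet tech for each shift independently would cost $421, but that ignores the shift limits.
An optimal schedule: Jan 11→Kahale, Jan 12→Kahale, Jan 13→Kahale+Kowalski, Jan 14→Kowalski+Osei, Jan 15→Osei, Jan 16→Ito, Jan 17→Ito.
Total: 49 + 49 + 49 + 54 + 54 + 59 + 59 + 44 + 44 = $461.

$461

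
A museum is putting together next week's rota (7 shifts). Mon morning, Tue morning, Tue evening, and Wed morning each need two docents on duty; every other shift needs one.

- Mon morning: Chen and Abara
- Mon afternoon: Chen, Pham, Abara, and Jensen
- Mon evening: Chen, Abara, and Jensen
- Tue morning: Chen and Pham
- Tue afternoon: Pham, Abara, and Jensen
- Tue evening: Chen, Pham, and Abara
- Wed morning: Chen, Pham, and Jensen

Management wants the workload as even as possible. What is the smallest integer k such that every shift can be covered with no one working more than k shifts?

With 4 docents and 11 worker-slots to fill, someone must work at least ⌈11/4⌉ = 3 shifts, so k ≥ 3.
k = 3 works: Mon morning→Chen+Abara, Mon afternoon→Jensen, Mon evening→Chen, Tue morning→Chen+Pham, Tue afternoon→Abara, Tue evening→Pham+Abara, Wed morning→Pham+Jensen.
Loads: Chen 3, Pham 3, Abara 3, Jensen 2 — all ≤ 3.

3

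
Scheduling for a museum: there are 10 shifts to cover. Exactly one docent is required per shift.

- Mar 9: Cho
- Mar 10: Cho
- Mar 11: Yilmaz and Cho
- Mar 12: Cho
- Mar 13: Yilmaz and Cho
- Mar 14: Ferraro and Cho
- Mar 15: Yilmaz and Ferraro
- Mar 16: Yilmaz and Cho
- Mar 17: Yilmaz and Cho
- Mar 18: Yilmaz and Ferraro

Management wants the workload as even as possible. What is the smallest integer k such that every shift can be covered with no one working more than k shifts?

With 3 docents and 10 worker-slots to fill, someone must work at least ⌈10/3⌉ = 4 shifts, so k ≥ 4.
k = 4 works: Mar 9→Cho, Mar 10→Cho, Mar 11→Yilmaz, Mar 12→Cho, Mar 13→Yilmaz, Mar 14→Ferraro, Mar 15→Yilmaz, Mar 16→Yilmaz, Mar 17→Cho, Mar 18→Ferraro.
Loads: Yilmaz 4, Ferraro 2, Cho 4 — all ≤ 4.

4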